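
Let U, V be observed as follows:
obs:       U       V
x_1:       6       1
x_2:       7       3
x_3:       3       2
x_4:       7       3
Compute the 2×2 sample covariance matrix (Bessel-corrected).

Step 1 — column means:
  mean(U) = (6 + 7 + 3 + 7) / 4 = 23/4 = 5.75
  mean(V) = (1 + 3 + 2 + 3) / 4 = 9/4 = 2.25

Step 2 — sample covariance S[i,j] = (1/(n-1)) · Σ_k (x_{k,i} - mean_i) · (x_{k,j} - mean_j), with n-1 = 3.
  S[U,U] = ((0.25)·(0.25) + (1.25)·(1.25) + (-2.75)·(-2.75) + (1.25)·(1.25)) / 3 = 10.75/3 = 3.5833
  S[U,V] = ((0.25)·(-1.25) + (1.25)·(0.75) + (-2.75)·(-0.25) + (1.25)·(0.75)) / 3 = 2.25/3 = 0.75
  S[V,V] = ((-1.25)·(-1.25) + (0.75)·(0.75) + (-0.25)·(-0.25) + (0.75)·(0.75)) / 3 = 2.75/3 = 0.9167

S is symmetric (S[j,i] = S[i,j]). Assembling:

S = [[3.5833, 0.75],
 [0.75, 0.9167]]


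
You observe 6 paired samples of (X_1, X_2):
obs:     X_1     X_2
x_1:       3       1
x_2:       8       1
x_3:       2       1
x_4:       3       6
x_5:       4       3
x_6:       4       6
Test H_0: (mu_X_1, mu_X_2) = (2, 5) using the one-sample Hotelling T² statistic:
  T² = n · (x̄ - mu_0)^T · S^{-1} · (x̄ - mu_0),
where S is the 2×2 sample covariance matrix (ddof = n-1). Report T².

Step 1 — sample mean vector:
  mean(X_1) = (3 + 8 + 2 + 3 + 4 + 4) / 6 = 24/6 = 4
  mean(X_2) = (1 + 1 + 1 + 6 + 3 + 6) / 6 = 18/6 = 3
  x̄ = (4, 3),  deviation x̄ - mu_0 = (4, 3) - (2, 5) = (2, -2).

Step 2 — sample covariance matrix, S[i,j] = (1/(n-1)) · Σ_k (x_{k,i} - mean_i) · (x_{k,j} - mean_j), divisor n-1 = 5:
  S[X_1,X_1] = ((-1)·(-1) + (4)·(4) + (-2)·(-2) + (-1)·(-1) + (0)·(0) + (0)·(0)) / 5 = 22/5 = 4.4
  S[X_1,X_2] = ((-1)·(-2) + (4)·(-2) + (-2)·(-2) + (-1)·(3) + (0)·(0) + (0)·(3)) / 5 = -5/5 = -1
  S[X_2,X_2] = ((-2)·(-2) + (-2)·(-2) + (-2)·(-2) + (3)·(3) + (0)·(0) + (3)·(3)) / 5 = 30/5 = 6
  S = [[4.4, -1],
 [-1, 6]].

Step 3 — invert S. det(S) = 4.4·6 - (-1)² = 25.4.
  S^{-1} = (1/det) · [[d, -b], [-b, a]] = [[0.2362, 0.0394],
 [0.0394, 0.1732]].

Step 4 — quadratic form (x̄ - mu_0)^T · S^{-1} · (x̄ - mu_0):
  S^{-1} · (x̄ - mu_0) = (0.3937, -0.2677),
  (x̄ - mu_0)^T · [...] = (2)·(0.3937) + (-2)·(-0.2677) = 1.3228.

Step 5 — scale by n: T² = 6 · 1.3228 = 7.937.

T² ≈ 7.937


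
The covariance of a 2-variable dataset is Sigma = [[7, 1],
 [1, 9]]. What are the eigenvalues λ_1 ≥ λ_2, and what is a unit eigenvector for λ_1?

Step 1 — characteristic polynomial of 2×2 Sigma:
  det(Sigma - λI) = λ² - trace · λ + det = 0.
  trace = 7 + 9 = 16, det = 7·9 - (1)² = 62.
Step 2 — discriminant:
  Δ = trace² - 4·det = 256 - 248 = 8.
Step 3 — eigenvalues:
  λ = (trace ± √Δ)/2 = (16 ± 2.8284)/2,
  λ_1 = 9.4142,  λ_2 = 6.5858.

Step 4 — unit eigenvector for λ_1: solve (Sigma - λ_1 I)v = 0. First row:
  (7 - 9.4142)·v_x + (1)·v_y = 0, i.e. (-2.4142)·v_x + (1)·v_y = 0,
  so v ∝ (b, λ_1 - a) = (1, 2.4142) = u.
  ||u|| = √((1)² + (2.4142)²) = √(6.8284) ≈ 2.6131,
  v_1 = u/||u|| ≈ (0.3827, 0.9239) (||v_1|| = 1).

λ_1 = 9.4142,  λ_2 = 6.5858;  v_1 ≈ (0.3827, 0.9239)


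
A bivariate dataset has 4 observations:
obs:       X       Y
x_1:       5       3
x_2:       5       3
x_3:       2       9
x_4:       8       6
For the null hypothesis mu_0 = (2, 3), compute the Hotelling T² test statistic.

Step 1 — sample mean vector:
  mean(X) = (5 + 5 + 2 + 8) / 4 = 20/4 = 5
  mean(Y) = (3 + 3 + 9 + 6) / 4 = 21/4 = 5.25
  x̄ = (5, 5.25),  deviation x̄ - mu_0 = (5, 5.25) - (2, 3) = (3, 2.25).

Step 2 — sample covariance matrix, S[i,j] = (1/(n-1)) · Σ_k (x_{k,i} - mean_i) · (x_{k,j} - mean_j), divisor n-1 = 3:
  S[X,X] = ((0)·(0) + (0)·(0) + (-3)·(-3) + (3)·(3)) / 3 = 18/3 = 6
  S[X,Y] = ((0)·(-2.25) + (0)·(-2.25) + (-3)·(3.75) + (3)·(0.75)) / 3 = -9/3 = -3
  S[Y,Y] = ((-2.25)·(-2.25) + (-2.25)·(-2.25) + (3.75)·(3.75) + (0.75)·(0.75)) / 3 = 24.75/3 = 8.25
  S = [[6, -3],
 [-3, 8.25]].

Step 3 — invert S. det(S) = 6·8.25 - (-3)² = 40.5.
  S^{-1} = (1/det) · [[d, -b], [-b, a]] = [[0.2037, 0.0741],
 [0.0741, 0.1481]].

Step 4 — quadratic form (x̄ - mu_0)^T · S^{-1} · (x̄ - mu_0):
  S^{-1} · (x̄ - mu_0) = (0.7778, 0.5556),
  (x̄ - mu_0)^T · [...] = (3)·(0.7778) + (2.25)·(0.5556) = 3.5833.

Step 5 — scale by n: T² = 4 · 3.5833 = 14.3333.

T² ≈ 14.3333


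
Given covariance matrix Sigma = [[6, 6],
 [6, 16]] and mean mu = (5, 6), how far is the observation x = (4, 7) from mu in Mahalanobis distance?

Step 1 — centre the observation: (x - mu) = (-1, 1).

Step 2 — invert Sigma. det(Sigma) = 6·16 - (6)² = 60.
  Sigma^{-1} = (1/det) · [[d, -b], [-b, a]] = [[0.2667, -0.1],
 [-0.1, 0.1]].

Step 3 — form the quadratic (x - mu)^T · Sigma^{-1} · (x - mu):
  Sigma^{-1} · (x - mu) = (-0.3667, 0.2).
  (x - mu)^T · [Sigma^{-1} · (x - mu)] = (-1)·(-0.3667) + (1)·(0.2) = 0.5667.

Step 4 — take square root: d = √(0.5667) ≈ 0.7528.

d(x, mu) = √(0.5667) ≈ 0.7528


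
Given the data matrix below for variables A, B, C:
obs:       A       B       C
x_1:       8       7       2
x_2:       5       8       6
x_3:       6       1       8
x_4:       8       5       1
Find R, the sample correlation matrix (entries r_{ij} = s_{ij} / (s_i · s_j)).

Step 1 — column means:
  mean(A) = (8 + 5 + 6 + 8) / 4 = 27/4 = 6.75
  mean(B) = (7 + 8 + 1 + 5) / 4 = 21/4 = 5.25
  mean(C) = (2 + 6 + 8 + 1) / 4 = 17/4 = 4.25

Step 2 — sample variances and covariances s[i,j] = (1/(n-1)) · Σ_k (x_{k,i} - mean_i) · (x_{k,j} - mean_j), with n-1 = 3:
  s[A,A] = ((1.25)·(1.25) + (-1.75)·(-1.75) + (-0.75)·(-0.75) + (1.25)·(1.25)) / 3 = 6.75/3 = 2.25
  s[A,B] = ((1.25)·(1.75) + (-1.75)·(2.75) + (-0.75)·(-4.25) + (1.25)·(-0.25)) / 3 = 0.25/3 = 0.0833
  s[A,C] = ((1.25)·(-2.25) + (-1.75)·(1.75) + (-0.75)·(3.75) + (1.25)·(-3.25)) / 3 = -12.75/3 = -4.25
  s[B,B] = ((1.75)·(1.75) + (2.75)·(2.75) + (-4.25)·(-4.25) + (-0.25)·(-0.25)) / 3 = 28.75/3 = 9.5833
  s[B,C] = ((1.75)·(-2.25) + (2.75)·(1.75) + (-4.25)·(3.75) + (-0.25)·(-3.25)) / 3 = -14.25/3 = -4.75
  s[C,C] = ((-2.25)·(-2.25) + (1.75)·(1.75) + (3.75)·(3.75) + (-3.25)·(-3.25)) / 3 = 32.75/3 = 10.9167
  Sample standard deviations s_i = √(s[i,i]):
  s(A) = √(2.25) = 1.5
  s(B) = √(9.5833) = 3.0957
  s(C) = √(10.9167) = 3.304

Step 3 — r_{ij} = s_{ij} / (s_i · s_j):
  r[A,A] = 1 (diagonal).
  r[A,B] = 0.0833 / (1.5 · 3.0957) = 0.0833 / 4.6435 = 0.0179
  r[A,C] = -4.25 / (1.5 · 3.304) = -4.25 / 4.9561 = -0.8575
  r[B,B] = 1 (diagonal).
  r[B,C] = -4.75 / (3.0957 · 3.304) = -4.75 / 10.2283 = -0.4644
  r[C,C] = 1 (diagonal).

R is symmetric with unit diagonal. Assembling:

R = [[1, 0.0179, -0.8575],
 [0.0179, 1, -0.4644],
 [-0.8575, -0.4644, 1]]


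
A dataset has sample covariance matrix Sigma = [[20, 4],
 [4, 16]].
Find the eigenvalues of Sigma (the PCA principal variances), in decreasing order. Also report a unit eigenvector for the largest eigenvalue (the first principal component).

Step 1 — characteristic polynomial of 2×2 Sigma:
  det(Sigma - λI) = λ² - trace · λ + det = 0.
  trace = 20 + 16 = 36, det = 20·16 - (4)² = 304.
Step 2 — discriminant:
  Δ = trace² - 4·det = 1296 - 1216 = 80.
Step 3 — eigenvalues:
  λ = (trace ± √Δ)/2 = (36 ± 8.9443)/2,
  λ_1 = 22.4721,  λ_2 = 13.5279.

Step 4 — unit eigenvector for λ_1: solve (Sigma - λ_1 I)v = 0. First row:
  (20 - 22.4721)·v_x + (4)·v_y = 0, i.e. (-2.4721)·v_x + (4)·v_y = 0,
  so v ∝ (b, λ_1 - a) = (4, 2.4721) = u.
  ||u|| = √((4)² + (2.4721)²) = √(22.1115) ≈ 4.7023,
  v_1 = u/||u|| ≈ (0.8507, 0.5257) (||v_1|| = 1).

λ_1 = 22.4721,  λ_2 = 13.5279;  v_1 ≈ (0.8507, 0.5257)


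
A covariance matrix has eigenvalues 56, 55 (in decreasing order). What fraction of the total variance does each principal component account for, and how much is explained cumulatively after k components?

Step 1 — total variance = trace(Sigma) = Σ λ_i = 56 + 55 = 111.

Step 2 — fraction explained by component i = λ_i / Σ λ:
  PC1: 56/111 = 0.5045
  PC2: 55/111 = 0.4955

Step 3 — cumulative fraction after k components = (λ_1 + ... + λ_k) / Σ λ:
  k = 1: 56/111 = 0.5045
  k = 2: (56 + 55)/111 = 111/111 = 1

Summary (fraction, with percent):

explained: PC1 0.5045 (50.45%), PC2 0.4955 (49.55%);  cumulative: 0.5045, 1


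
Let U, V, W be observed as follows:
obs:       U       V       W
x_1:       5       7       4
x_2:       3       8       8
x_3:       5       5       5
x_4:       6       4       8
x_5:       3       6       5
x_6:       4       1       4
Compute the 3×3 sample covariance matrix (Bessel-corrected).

Step 1 — column means:
  mean(U) = (5 + 3 + 5 + 6 + 3 + 4) / 6 = 26/6 = 4.3333
  mean(V) = (7 + 8 + 5 + 4 + 6 + 1) / 6 = 31/6 = 5.1667
  mean(W) = (4 + 8 + 5 + 8 + 5 + 4) / 6 = 34/6 = 5.6667

Step 2 — sample covariance S[i,j] = (1/(n-1)) · Σ_k (x_{k,i} - mean_i) · (x_{k,j} - mean_j), with n-1 = 5.
  S[U,U] = ((0.6667)·(0.6667) + (-1.3333)·(-1.3333) + (0.6667)·(0.6667) + (1.6667)·(1.6667) + (-1.3333)·(-1.3333) + (-0.3333)·(-0.3333)) / 5 = 7.3333/5 = 1.4667
  S[U,V] = ((0.6667)·(1.8333) + (-1.3333)·(2.8333) + (0.6667)·(-0.1667) + (1.6667)·(-1.1667) + (-1.3333)·(0.8333) + (-0.3333)·(-4.1667)) / 5 = -4.3333/5 = -0.8667
  S[U,W] = ((0.6667)·(-1.6667) + (-1.3333)·(2.3333) + (0.6667)·(-0.6667) + (1.6667)·(2.3333) + (-1.3333)·(-0.6667) + (-0.3333)·(-1.6667)) / 5 = 0.6667/5 = 0.1333
  S[V,V] = ((1.8333)·(1.8333) + (2.8333)·(2.8333) + (-0.1667)·(-0.1667) + (-1.1667)·(-1.1667) + (0.8333)·(0.8333) + (-4.1667)·(-4.1667)) / 5 = 30.8333/5 = 6.1667
  S[V,W] = ((1.8333)·(-1.6667) + (2.8333)·(2.3333) + (-0.1667)·(-0.6667) + (-1.1667)·(2.3333) + (0.8333)·(-0.6667) + (-4.1667)·(-1.6667)) / 5 = 7.3333/5 = 1.4667
  S[W,W] = ((-1.6667)·(-1.6667) + (2.3333)·(2.3333) + (-0.6667)·(-0.6667) + (2.3333)·(2.3333) + (-0.6667)·(-0.6667) + (-1.6667)·(-1.6667)) / 5 = 17.3333/5 = 3.4667

S is symmetric (S[j,i] = S[i,j]). Assembling:

S = [[1.4667, -0.8667, 0.1333],
 [-0.8667, 6.1667, 1.4667],
 [0.1333, 1.4667, 3.4667]]


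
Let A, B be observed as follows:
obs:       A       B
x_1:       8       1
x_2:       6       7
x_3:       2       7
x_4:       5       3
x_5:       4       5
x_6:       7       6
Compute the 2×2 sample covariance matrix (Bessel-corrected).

Step 1 — column means:
  mean(A) = (8 + 6 + 2 + 5 + 4 + 7) / 6 = 32/6 = 5.3333
  mean(B) = (1 + 7 + 7 + 3 + 5 + 6) / 6 = 29/6 = 4.8333

Step 2 — sample covariance S[i,j] = (1/(n-1)) · Σ_k (x_{k,i} - mean_i) · (x_{k,j} - mean_j), with n-1 = 5.
  S[A,A] = ((2.6667)·(2.6667) + (0.6667)·(0.6667) + (-3.3333)·(-3.3333) + (-0.3333)·(-0.3333) + (-1.3333)·(-1.3333) + (1.6667)·(1.6667)) / 5 = 23.3333/5 = 4.6667
  S[A,B] = ((2.6667)·(-3.8333) + (0.6667)·(2.1667) + (-3.3333)·(2.1667) + (-0.3333)·(-1.8333) + (-1.3333)·(0.1667) + (1.6667)·(1.1667)) / 5 = -13.6667/5 = -2.7333
  S[B,B] = ((-3.8333)·(-3.8333) + (2.1667)·(2.1667) + (2.1667)·(2.1667) + (-1.8333)·(-1.8333) + (0.1667)·(0.1667) + (1.1667)·(1.1667)) / 5 = 28.8333/5 = 5.7667

S is symmetric (S[j,i] = S[i,j]). Assembling:

S = [[4.6667, -2.7333],
 [-2.7333, 5.7667]]


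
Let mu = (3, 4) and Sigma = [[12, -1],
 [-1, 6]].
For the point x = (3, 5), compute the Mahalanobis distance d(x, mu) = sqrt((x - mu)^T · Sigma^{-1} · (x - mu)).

Step 1 — centre the observation: (x - mu) = (0, 1).

Step 2 — invert Sigma. det(Sigma) = 12·6 - (-1)² = 71.
  Sigma^{-1} = (1/det) · [[d, -b], [-b, a]] = [[0.0845, 0.0141],
 [0.0141, 0.169]].

Step 3 — form the quadratic (x - mu)^T · Sigma^{-1} · (x - mu):
  Sigma^{-1} · (x - mu) = (0.0141, 0.169).
  (x - mu)^T · [Sigma^{-1} · (x - mu)] = (0)·(0.0141) + (1)·(0.169) = 0.169.

Step 4 — take square root: d = √(0.169) ≈ 0.4111.

d(x, mu) = √(0.169) ≈ 0.4111


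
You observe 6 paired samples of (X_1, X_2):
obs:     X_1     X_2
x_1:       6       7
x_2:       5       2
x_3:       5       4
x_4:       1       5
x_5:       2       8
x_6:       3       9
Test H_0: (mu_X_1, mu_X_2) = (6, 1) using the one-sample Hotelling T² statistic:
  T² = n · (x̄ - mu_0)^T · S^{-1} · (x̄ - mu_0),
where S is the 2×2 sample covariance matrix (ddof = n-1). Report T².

Step 1 — sample mean vector:
  mean(X_1) = (6 + 5 + 5 + 1 + 2 + 3) / 6 = 22/6 = 3.6667
  mean(X_2) = (7 + 2 + 4 + 5 + 8 + 9) / 6 = 35/6 = 5.8333
  x̄ = (3.6667, 5.8333),  deviation x̄ - mu_0 = (3.6667, 5.8333) - (6, 1) = (-2.3333, 4.8333).

Step 2 — sample covariance matrix, S[i,j] = (1/(n-1)) · Σ_k (x_{k,i} - mean_i) · (x_{k,j} - mean_j), divisor n-1 = 5:
  S[X_1,X_1] = ((2.3333)·(2.3333) + (1.3333)·(1.3333) + (1.3333)·(1.3333) + (-2.6667)·(-2.6667) + (-1.6667)·(-1.6667) + (-0.6667)·(-0.6667)) / 5 = 19.3333/5 = 3.8667
  S[X_1,X_2] = ((2.3333)·(1.1667) + (1.3333)·(-3.8333) + (1.3333)·(-1.8333) + (-2.6667)·(-0.8333) + (-1.6667)·(2.1667) + (-0.6667)·(3.1667)) / 5 = -8.3333/5 = -1.6667
  S[X_2,X_2] = ((1.1667)·(1.1667) + (-3.8333)·(-3.8333) + (-1.8333)·(-1.8333) + (-0.8333)·(-0.8333) + (2.1667)·(2.1667) + (3.1667)·(3.1667)) / 5 = 34.8333/5 = 6.9667
  S = [[3.8667, -1.6667],
 [-1.6667, 6.9667]].

Step 3 — invert S. det(S) = 3.8667·6.9667 - (-1.6667)² = 24.16.
  S^{-1} = (1/det) · [[d, -b], [-b, a]] = [[0.2884, 0.069],
 [0.069, 0.16]].

Step 4 — quadratic form (x̄ - mu_0)^T · S^{-1} · (x̄ - mu_0):
  S^{-1} · (x̄ - mu_0) = (-0.3394, 0.6126),
  (x̄ - mu_0)^T · [...] = (-2.3333)·(-0.3394) + (4.8333)·(0.6126) = 3.7528.

Step 5 — scale by n: T² = 6 · 3.7528 = 22.5166.

T² ≈ 22.5166


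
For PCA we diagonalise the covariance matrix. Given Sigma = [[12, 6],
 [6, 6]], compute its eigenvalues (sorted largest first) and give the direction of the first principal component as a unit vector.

Step 1 — characteristic polynomial of 2×2 Sigma:
  det(Sigma - λI) = λ² - trace · λ + det = 0.
  trace = 12 + 6 = 18, det = 12·6 - (6)² = 36.
Step 2 — discriminant:
  Δ = trace² - 4·det = 324 - 144 = 180.
Step 3 — eigenvalues:
  λ = (trace ± √Δ)/2 = (18 ± 13.4164)/2,
  λ_1 = 15.7082,  λ_2 = 2.2918.

Step 4 — unit eigenvector for λ_1: solve (Sigma - λ_1 I)v = 0. First row:
  (12 - 15.7082)·v_x + (6)·v_y = 0, i.e. (-3.7082)·v_x + (6)·v_y = 0,
  so v ∝ (b, λ_1 - a) = (6, 3.7082) = u.
  ||u|| = √((6)² + (3.7082)²) = √(49.7508) ≈ 7.0534,
  v_1 = u/||u|| ≈ (0.8507, 0.5257) (||v_1|| = 1).

λ_1 = 15.7082,  λ_2 = 2.2918;  v_1 ≈ (0.8507, 0.5257)


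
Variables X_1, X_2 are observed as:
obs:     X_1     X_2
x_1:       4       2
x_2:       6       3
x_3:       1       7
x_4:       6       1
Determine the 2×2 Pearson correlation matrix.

Step 1 — column means:
  mean(X_1) = (4 + 6 + 1 + 6) / 4 = 17/4 = 4.25
  mean(X_2) = (2 + 3 + 7 + 1) / 4 = 13/4 = 3.25

Step 2 — sample variances and covariances s[i,j] = (1/(n-1)) · Σ_k (x_{k,i} - mean_i) · (x_{k,j} - mean_j), with n-1 = 3:
  s[X_1,X_1] = ((-0.25)·(-0.25) + (1.75)·(1.75) + (-3.25)·(-3.25) + (1.75)·(1.75)) / 3 = 16.75/3 = 5.5833
  s[X_1,X_2] = ((-0.25)·(-1.25) + (1.75)·(-0.25) + (-3.25)·(3.75) + (1.75)·(-2.25)) / 3 = -16.25/3 = -5.4167
  s[X_2,X_2] = ((-1.25)·(-1.25) + (-0.25)·(-0.25) + (3.75)·(3.75) + (-2.25)·(-2.25)) / 3 = 20.75/3 = 6.9167
  Sample standard deviations s_i = √(s[i,i]):
  s(X_1) = √(5.5833) = 2.3629
  s(X_2) = √(6.9167) = 2.63

Step 3 — r_{ij} = s_{ij} / (s_i · s_j):
  r[X_1,X_1] = 1 (diagonal).
  r[X_1,X_2] = -5.4167 / (2.3629 · 2.63) = -5.4167 / 6.2143 = -0.8716
  r[X_2,X_2] = 1 (diagonal).

R is symmetric with unit diagonal. Assembling:

R = [[1, -0.8716],
 [-0.8716, 1]]


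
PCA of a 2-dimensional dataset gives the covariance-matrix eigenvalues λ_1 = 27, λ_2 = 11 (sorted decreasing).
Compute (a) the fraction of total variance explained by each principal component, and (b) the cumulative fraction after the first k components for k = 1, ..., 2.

Step 1 — total variance = trace(Sigma) = Σ λ_i = 27 + 11 = 38.

Step 2 — fraction explained by component i = λ_i / Σ λ:
  PC1: 27/38 = 0.7105
  PC2: 11/38 = 0.2895

Step 3 — cumulative fraction after k components = (λ_1 + ... + λ_k) / Σ λ:
  k = 1: 27/38 = 0.7105
  k = 2: (27 + 11)/38 = 38/38 = 1

Summary (fraction, with percent):

explained: PC1 0.7105 (71.05%), PC2 0.2895 (28.95%);  cumulative: 0.7105, 1


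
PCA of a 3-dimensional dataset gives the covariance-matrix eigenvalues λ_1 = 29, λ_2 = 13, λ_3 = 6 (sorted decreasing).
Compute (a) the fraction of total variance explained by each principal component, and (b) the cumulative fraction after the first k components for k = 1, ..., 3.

Step 1 — total variance = trace(Sigma) = Σ λ_i = 29 + 13 + 6 = 48.

Step 2 — fraction explained by component i = λ_i / Σ λ:
  PC1: 29/48 = 0.6042
  PC2: 13/48 = 0.2708
  PC3: 6/48 = 0.125

Step 3 — cumulative fraction after k components = (λ_1 + ... + λ_k) / Σ λ:
  k = 1: 29/48 = 0.6042
  k = 2: (29 + 13)/48 = 42/48 = 0.875
  k = 3: (29 + 13 + 6)/48 = 48/48 = 1

Summary (fraction, with percent):

explained: PC1 0.6042 (60.42%), PC2 0.2708 (27.08%), PC3 0.125 (12.5%);  cumulative: 0.6042, 0.875, 1


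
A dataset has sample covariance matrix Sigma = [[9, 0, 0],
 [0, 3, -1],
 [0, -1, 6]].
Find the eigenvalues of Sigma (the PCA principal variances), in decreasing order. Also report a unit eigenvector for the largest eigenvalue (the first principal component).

Step 1 — characteristic polynomial p(λ) = det(λI - Sigma) = λ³ - tr·λ² + c_1·λ - det, where tr = trace, c_1 = sum of the principal 2×2 minors, det = det(Sigma):
  tr = 9 + 3 + 6 = 18,
  c_1 = (9·3 - (0)²) + (9·6 - (0)²) + (3·6 - (-1)²) = 27 + 54 + 17 = 98,
  det = 9·(3·6 - (-1)²) - (0)·((0)·6 - (-1)·(0)) + (0)·((0)·(-1) - 3·(0)) = 9·(17) - (0)·(0) + (0)·(0) = 153.
  So p(λ) = λ³ - 18λ² + 98λ - 153.
Step 2 — look for an integer root (rational root theorem: any rational root is an integer divisor of 153). Testing λ = 9:
  p(9) = 729 - 1458 + 882 - 153 = 0  ✓
  Dividing out (λ - 9): p(λ) = (λ - 9)(λ² - 9λ + 17).
Step 3 — remaining eigenvalues from the quadratic λ² - 9λ + 17 = 0:
  Δ = 9² - 4·17 = 81 - 68 = 13,  λ = (9 ± √13)/2 = (9 ± 3.6056)/2 ≈ 6.3028 or 2.6972.
  Sorted: λ_1 = 9,  λ_2 = 6.3028,  λ_3 = 2.6972  (check: sum = 18 = tr ✓).

Step 4 — unit eigenvector for λ_1 = 9: v spans the null space of (Sigma - λ_1 I), whose rows are
  r_1 = (0, 0, 0),  r_2 = (0, -6, -1),  r_3 = (0, -1, -3).
  v is orthogonal to every row, so take v ∝ r_2 × r_3 = ((-6)·(-3) - (-1)·(-1), (-1)·(0) - (0)·(-3), (0)·(-1) - (-6)·(0)) = (17, 0, 0).
  Rescale (divide by 17): u = (1, 0, 0).
  ||u|| = √((1)² + (0)² + (0)²) = √(1) = 1,  v_1 = u/||u|| ≈ (1, 0, 0) (||v_1|| = 1).

λ_1 = 9,  λ_2 = 6.3028,  λ_3 = 2.6972;  v_1 ≈ (1, 0, 0)


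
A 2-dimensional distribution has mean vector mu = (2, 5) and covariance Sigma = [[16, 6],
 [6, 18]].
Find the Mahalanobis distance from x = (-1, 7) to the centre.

Step 1 — centre the observation: (x - mu) = (-3, 2).

Step 2 — invert Sigma. det(Sigma) = 16·18 - (6)² = 252.
  Sigma^{-1} = (1/det) · [[d, -b], [-b, a]] = [[0.0714, -0.0238],
 [-0.0238, 0.0635]].

Step 3 — form the quadratic (x - mu)^T · Sigma^{-1} · (x - mu):
  Sigma^{-1} · (x - mu) = (-0.2619, 0.1984).
  (x - mu)^T · [Sigma^{-1} · (x - mu)] = (-3)·(-0.2619) + (2)·(0.1984) = 1.1825.

Step 4 — take square root: d = √(1.1825) ≈ 1.0874.

d(x, mu) = √(1.1825) ≈ 1.0874


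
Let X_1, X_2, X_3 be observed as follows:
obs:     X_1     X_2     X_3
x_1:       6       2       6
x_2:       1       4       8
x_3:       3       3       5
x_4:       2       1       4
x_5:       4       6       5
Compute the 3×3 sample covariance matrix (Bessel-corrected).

Step 1 — column means:
  mean(X_1) = (6 + 1 + 3 + 2 + 4) / 5 = 16/5 = 3.2
  mean(X_2) = (2 + 4 + 3 + 1 + 6) / 5 = 16/5 = 3.2
  mean(X_3) = (6 + 8 + 5 + 4 + 5) / 5 = 28/5 = 5.6

Step 2 — sample covariance S[i,j] = (1/(n-1)) · Σ_k (x_{k,i} - mean_i) · (x_{k,j} - mean_j), with n-1 = 4.
  S[X_1,X_1] = ((2.8)·(2.8) + (-2.2)·(-2.2) + (-0.2)·(-0.2) + (-1.2)·(-1.2) + (0.8)·(0.8)) / 4 = 14.8/4 = 3.7
  S[X_1,X_2] = ((2.8)·(-1.2) + (-2.2)·(0.8) + (-0.2)·(-0.2) + (-1.2)·(-2.2) + (0.8)·(2.8)) / 4 = -0.2/4 = -0.05
  S[X_1,X_3] = ((2.8)·(0.4) + (-2.2)·(2.4) + (-0.2)·(-0.6) + (-1.2)·(-1.6) + (0.8)·(-0.6)) / 4 = -2.6/4 = -0.65
  S[X_2,X_2] = ((-1.2)·(-1.2) + (0.8)·(0.8) + (-0.2)·(-0.2) + (-2.2)·(-2.2) + (2.8)·(2.8)) / 4 = 14.8/4 = 3.7
  S[X_2,X_3] = ((-1.2)·(0.4) + (0.8)·(2.4) + (-0.2)·(-0.6) + (-2.2)·(-1.6) + (2.8)·(-0.6)) / 4 = 3.4/4 = 0.85
  S[X_3,X_3] = ((0.4)·(0.4) + (2.4)·(2.4) + (-0.6)·(-0.6) + (-1.6)·(-1.6) + (-0.6)·(-0.6)) / 4 = 9.2/4 = 2.3

S is symmetric (S[j,i] = S[i,j]). Assembling:

S = [[3.7, -0.05, -0.65],
 [-0.05, 3.7, 0.85],
 [-0.65, 0.85, 2.3]]


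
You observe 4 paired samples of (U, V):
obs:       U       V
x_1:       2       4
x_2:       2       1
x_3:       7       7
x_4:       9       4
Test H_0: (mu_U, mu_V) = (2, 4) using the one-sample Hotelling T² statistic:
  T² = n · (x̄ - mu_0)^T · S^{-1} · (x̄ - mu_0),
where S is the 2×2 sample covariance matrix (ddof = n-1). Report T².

Step 1 — sample mean vector:
  mean(U) = (2 + 2 + 7 + 9) / 4 = 20/4 = 5
  mean(V) = (4 + 1 + 7 + 4) / 4 = 16/4 = 4
  x̄ = (5, 4),  deviation x̄ - mu_0 = (5, 4) - (2, 4) = (3, 0).

Step 2 — sample covariance matrix, S[i,j] = (1/(n-1)) · Σ_k (x_{k,i} - mean_i) · (x_{k,j} - mean_j), divisor n-1 = 3:
  S[U,U] = ((-3)·(-3) + (-3)·(-3) + (2)·(2) + (4)·(4)) / 3 = 38/3 = 12.6667
  S[U,V] = ((-3)·(0) + (-3)·(-3) + (2)·(3) + (4)·(0)) / 3 = 15/3 = 5
  S[V,V] = ((0)·(0) + (-3)·(-3) + (3)·(3) + (0)·(0)) / 3 = 18/3 = 6
  S = [[12.6667, 5],
 [5, 6]].

Step 3 — invert S. det(S) = 12.6667·6 - (5)² = 51.
  S^{-1} = (1/det) · [[d, -b], [-b, a]] = [[0.1176, -0.098],
 [-0.098, 0.2484]].

Step 4 — quadratic form (x̄ - mu_0)^T · S^{-1} · (x̄ - mu_0):
  S^{-1} · (x̄ - mu_0) = (0.3529, -0.2941),
  (x̄ - mu_0)^T · [...] = (3)·(0.3529) + (0)·(-0.2941) = 1.0588.

Step 5 — scale by n: T² = 4 · 1.0588 = 4.2353.

T² ≈ 4.2353


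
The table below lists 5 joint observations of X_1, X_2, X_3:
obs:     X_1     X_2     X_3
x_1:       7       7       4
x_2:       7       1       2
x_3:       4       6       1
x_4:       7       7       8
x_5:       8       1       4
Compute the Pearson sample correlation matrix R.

Step 1 — column means:
  mean(X_1) = (7 + 7 + 4 + 7 + 8) / 5 = 33/5 = 6.6
  mean(X_2) = (7 + 1 + 6 + 7 + 1) / 5 = 22/5 = 4.4
  mean(X_3) = (4 + 2 + 1 + 8 + 4) / 5 = 19/5 = 3.8

Step 2 — sample variances and covariances s[i,j] = (1/(n-1)) · Σ_k (x_{k,i} - mean_i) · (x_{k,j} - mean_j), with n-1 = 4:
  s[X_1,X_1] = ((0.4)·(0.4) + (0.4)·(0.4) + (-2.6)·(-2.6) + (0.4)·(0.4) + (1.4)·(1.4)) / 4 = 9.2/4 = 2.3
  s[X_1,X_2] = ((0.4)·(2.6) + (0.4)·(-3.4) + (-2.6)·(1.6) + (0.4)·(2.6) + (1.4)·(-3.4)) / 4 = -8.2/4 = -2.05
  s[X_1,X_3] = ((0.4)·(0.2) + (0.4)·(-1.8) + (-2.6)·(-2.8) + (0.4)·(4.2) + (1.4)·(0.2)) / 4 = 8.6/4 = 2.15
  s[X_2,X_2] = ((2.6)·(2.6) + (-3.4)·(-3.4) + (1.6)·(1.6) + (2.6)·(2.6) + (-3.4)·(-3.4)) / 4 = 39.2/4 = 9.8
  s[X_2,X_3] = ((2.6)·(0.2) + (-3.4)·(-1.8) + (1.6)·(-2.8) + (2.6)·(4.2) + (-3.4)·(0.2)) / 4 = 12.4/4 = 3.1
  s[X_3,X_3] = ((0.2)·(0.2) + (-1.8)·(-1.8) + (-2.8)·(-2.8) + (4.2)·(4.2) + (0.2)·(0.2)) / 4 = 28.8/4 = 7.2
  Sample standard deviations s_i = √(s[i,i]):
  s(X_1) = √(2.3) = 1.5166
  s(X_2) = √(9.8) = 3.1305
  s(X_3) = √(7.2) = 2.6833

Step 3 — r_{ij} = s_{ij} / (s_i · s_j):
  r[X_1,X_1] = 1 (diagonal).
  r[X_1,X_2] = -2.05 / (1.5166 · 3.1305) = -2.05 / 4.7476 = -0.4318
  r[X_1,X_3] = 2.15 / (1.5166 · 2.6833) = 2.15 / 4.0694 = 0.5283
  r[X_2,X_2] = 1 (diagonal).
  r[X_2,X_3] = 3.1 / (3.1305 · 2.6833) = 3.1 / 8.4 = 0.369
  r[X_3,X_3] = 1 (diagonal).

R is symmetric with unit diagonal. Assembling:

R = [[1, -0.4318, 0.5283],
 [-0.4318, 1, 0.369],
 [0.5283, 0.369, 1]]


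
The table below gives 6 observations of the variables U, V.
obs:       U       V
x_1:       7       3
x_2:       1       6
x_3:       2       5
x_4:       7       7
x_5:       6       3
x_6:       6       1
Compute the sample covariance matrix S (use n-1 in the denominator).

Step 1 — column means:
  mean(U) = (7 + 1 + 2 + 7 + 6 + 6) / 6 = 29/6 = 4.8333
  mean(V) = (3 + 6 + 5 + 7 + 3 + 1) / 6 = 25/6 = 4.1667

Step 2 — sample covariance S[i,j] = (1/(n-1)) · Σ_k (x_{k,i} - mean_i) · (x_{k,j} - mean_j), with n-1 = 5.
  S[U,U] = ((2.1667)·(2.1667) + (-3.8333)·(-3.8333) + (-2.8333)·(-2.8333) + (2.1667)·(2.1667) + (1.1667)·(1.1667) + (1.1667)·(1.1667)) / 5 = 34.8333/5 = 6.9667
  S[U,V] = ((2.1667)·(-1.1667) + (-3.8333)·(1.8333) + (-2.8333)·(0.8333) + (2.1667)·(2.8333) + (1.1667)·(-1.1667) + (1.1667)·(-3.1667)) / 5 = -10.8333/5 = -2.1667
  S[V,V] = ((-1.1667)·(-1.1667) + (1.8333)·(1.8333) + (0.8333)·(0.8333) + (2.8333)·(2.8333) + (-1.1667)·(-1.1667) + (-3.1667)·(-3.1667)) / 5 = 24.8333/5 = 4.9667

S is symmetric (S[j,i] = S[i,j]). Assembling:

S = [[6.9667, -2.1667],
 [-2.1667, 4.9667]]


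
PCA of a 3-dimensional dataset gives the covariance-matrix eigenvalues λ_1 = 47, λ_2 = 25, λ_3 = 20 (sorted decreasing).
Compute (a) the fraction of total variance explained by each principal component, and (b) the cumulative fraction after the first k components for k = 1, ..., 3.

Step 1 — total variance = trace(Sigma) = Σ λ_i = 47 + 25 + 20 = 92.

Step 2 — fraction explained by component i = λ_i / Σ λ:
  PC1: 47/92 = 0.5109
  PC2: 25/92 = 0.2717
  PC3: 20/92 = 0.2174

Step 3 — cumulative fraction after k components = (λ_1 + ... + λ_k) / Σ λ:
  k = 1: 47/92 = 0.5109
  k = 2: (47 + 25)/92 = 72/92 = 0.7826
  k = 3: (47 + 25 + 20)/92 = 92/92 = 1

Summary (fraction, with percent):

explained: PC1 0.5109 (51.09%), PC2 0.2717 (27.17%), PC3 0.2174 (21.74%);  cumulative: 0.5109, 0.7826, 1


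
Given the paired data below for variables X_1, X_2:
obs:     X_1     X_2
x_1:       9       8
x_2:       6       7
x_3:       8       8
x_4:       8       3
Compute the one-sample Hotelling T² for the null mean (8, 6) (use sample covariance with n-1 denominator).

Step 1 — sample mean vector:
  mean(X_1) = (9 + 6 + 8 + 8) / 4 = 31/4 = 7.75
  mean(X_2) = (8 + 7 + 8 + 3) / 4 = 26/4 = 6.5
  x̄ = (7.75, 6.5),  deviation x̄ - mu_0 = (7.75, 6.5) - (8, 6) = (-0.25, 0.5).

Step 2 — sample covariance matrix, S[i,j] = (1/(n-1)) · Σ_k (x_{k,i} - mean_i) · (x_{k,j} - mean_j), divisor n-1 = 3:
  S[X_1,X_1] = ((1.25)·(1.25) + (-1.75)·(-1.75) + (0.25)·(0.25) + (0.25)·(0.25)) / 3 = 4.75/3 = 1.5833
  S[X_1,X_2] = ((1.25)·(1.5) + (-1.75)·(0.5) + (0.25)·(1.5) + (0.25)·(-3.5)) / 3 = 0.5/3 = 0.1667
  S[X_2,X_2] = ((1.5)·(1.5) + (0.5)·(0.5) + (1.5)·(1.5) + (-3.5)·(-3.5)) / 3 = 17/3 = 5.6667
  S = [[1.5833, 0.1667],
 [0.1667, 5.6667]].

Step 3 — invert S. det(S) = 1.5833·5.6667 - (0.1667)² = 8.9444.
  S^{-1} = (1/det) · [[d, -b], [-b, a]] = [[0.6335, -0.0186],
 [-0.0186, 0.177]].

Step 4 — quadratic form (x̄ - mu_0)^T · S^{-1} · (x̄ - mu_0):
  S^{-1} · (x̄ - mu_0) = (-0.1677, 0.0932),
  (x̄ - mu_0)^T · [...] = (-0.25)·(-0.1677) + (0.5)·(0.0932) = 0.0885.

Step 5 — scale by n: T² = 4 · 0.0885 = 0.354.

T² ≈ 0.354


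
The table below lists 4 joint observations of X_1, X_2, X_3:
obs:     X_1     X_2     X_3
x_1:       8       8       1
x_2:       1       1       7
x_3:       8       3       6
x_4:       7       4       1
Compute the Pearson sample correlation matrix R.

Step 1 — column means:
  mean(X_1) = (8 + 1 + 8 + 7) / 4 = 24/4 = 6
  mean(X_2) = (8 + 1 + 3 + 4) / 4 = 16/4 = 4
  mean(X_3) = (1 + 7 + 6 + 1) / 4 = 15/4 = 3.75

Step 2 — sample variances and covariances s[i,j] = (1/(n-1)) · Σ_k (x_{k,i} - mean_i) · (x_{k,j} - mean_j), with n-1 = 3:
  s[X_1,X_1] = ((2)·(2) + (-5)·(-5) + (2)·(2) + (1)·(1)) / 3 = 34/3 = 11.3333
  s[X_1,X_2] = ((2)·(4) + (-5)·(-3) + (2)·(-1) + (1)·(0)) / 3 = 21/3 = 7
  s[X_1,X_3] = ((2)·(-2.75) + (-5)·(3.25) + (2)·(2.25) + (1)·(-2.75)) / 3 = -20/3 = -6.6667
  s[X_2,X_2] = ((4)·(4) + (-3)·(-3) + (-1)·(-1) + (0)·(0)) / 3 = 26/3 = 8.6667
  s[X_2,X_3] = ((4)·(-2.75) + (-3)·(3.25) + (-1)·(2.25) + (0)·(-2.75)) / 3 = -23/3 = -7.6667
  s[X_3,X_3] = ((-2.75)·(-2.75) + (3.25)·(3.25) + (2.25)·(2.25) + (-2.75)·(-2.75)) / 3 = 30.75/3 = 10.25
  Sample standard deviations s_i = √(s[i,i]):
  s(X_1) = √(11.3333) = 3.3665
  s(X_2) = √(8.6667) = 2.9439
  s(X_3) = √(10.25) = 3.2016

Step 3 — r_{ij} = s_{ij} / (s_i · s_j):
  r[X_1,X_1] = 1 (diagonal).
  r[X_1,X_2] = 7 / (3.3665 · 2.9439) = 7 / 9.9107 = 0.7063
  r[X_1,X_3] = -6.6667 / (3.3665 · 3.2016) = -6.6667 / 10.7781 = -0.6185
  r[X_2,X_2] = 1 (diagonal).
  r[X_2,X_3] = -7.6667 / (2.9439 · 3.2016) = -7.6667 / 9.4251 = -0.8134
  r[X_3,X_3] = 1 (diagonal).

R is symmetric with unit diagonal. Assembling:

R = [[1, 0.7063, -0.6185],
 [0.7063, 1, -0.8134],
 [-0.6185, -0.8134, 1]]


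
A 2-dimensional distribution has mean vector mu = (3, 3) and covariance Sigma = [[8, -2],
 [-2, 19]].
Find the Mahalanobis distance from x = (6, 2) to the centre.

Step 1 — centre the observation: (x - mu) = (3, -1).

Step 2 — invert Sigma. det(Sigma) = 8·19 - (-2)² = 148.
  Sigma^{-1} = (1/det) · [[d, -b], [-b, a]] = [[0.1284, 0.0135],
 [0.0135, 0.0541]].

Step 3 — form the quadratic (x - mu)^T · Sigma^{-1} · (x - mu):
  Sigma^{-1} · (x - mu) = (0.3716, -0.0135).
  (x - mu)^T · [Sigma^{-1} · (x - mu)] = (3)·(0.3716) + (-1)·(-0.0135) = 1.1284.

Step 4 — take square root: d = √(1.1284) ≈ 1.0623.

d(x, mu) = √(1.1284) ≈ 1.0623


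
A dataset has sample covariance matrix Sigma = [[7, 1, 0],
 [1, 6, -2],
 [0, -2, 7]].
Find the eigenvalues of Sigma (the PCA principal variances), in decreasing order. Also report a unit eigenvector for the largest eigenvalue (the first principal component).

Step 1 — characteristic polynomial p(λ) = det(λI - Sigma) = λ³ - tr·λ² + c_1·λ - det, where tr = trace, c_1 = sum of the principal 2×2 minors, det = det(Sigma):
  tr = 7 + 6 + 7 = 20,
  c_1 = (7·6 - (1)²) + (7·7 - (0)²) + (6·7 - (-2)²) = 41 + 49 + 38 = 128,
  det = 7·(6·7 - (-2)²) - (1)·((1)·7 - (-2)·(0)) + (0)·((1)·(-2) - 6·(0)) = 7·(38) - (1)·(7) + (0)·(-2) = 259.
  So p(λ) = λ³ - 20λ² + 128λ - 259.
Step 2 — look for an integer root (rational root theorem: any rational root is an integer divisor of 259). Testing λ = 7:
  p(7) = 343 - 980 + 896 - 259 = 0  ✓
  Dividing out (λ - 7): p(λ) = (λ - 7)(λ² - 13λ + 37).
Step 3 — remaining eigenvalues from the quadratic λ² - 13λ + 37 = 0:
  Δ = 13² - 4·37 = 169 - 148 = 21,  λ = (13 ± √21)/2 = (13 ± 4.5826)/2 ≈ 8.7913 or 4.2087.
  Sorted: λ_1 = 8.7913,  λ_2 = 7,  λ_3 = 4.2087  (check: sum = 20 = tr ✓).

Step 4 — unit eigenvector for λ_1 ≈ 8.7913: v spans the null space of (Sigma - λ_1 I), whose rows are
  r_1 = (-1.7913, 1, 0),  r_2 = (1, -2.7913, -2),  r_3 = (0, -2, -1.7913).
  v is orthogonal to every row, so take v ∝ r_1 × r_2 = ((1)·(-2) - (0)·(-2.7913), (0)·(1) - (-1.7913)·(-2), (-1.7913)·(-2.7913) - (1)·(1)) ≈ (-2, -3.5826, 4).
  Rescale (multiply by -1 so the first nonzero entry is positive): u = (2, 3.5826, -4).
  ||u|| = √((2)² + (3.5826)² + (-4)²) = √(32.8348) ≈ 5.7302,  v_1 = u/||u|| ≈ (0.349, 0.6252, -0.6981) (||v_1|| = 1).

λ_1 = 8.7913,  λ_2 = 7,  λ_3 = 4.2087;  v_1 ≈ (0.349, 0.6252, -0.6981)


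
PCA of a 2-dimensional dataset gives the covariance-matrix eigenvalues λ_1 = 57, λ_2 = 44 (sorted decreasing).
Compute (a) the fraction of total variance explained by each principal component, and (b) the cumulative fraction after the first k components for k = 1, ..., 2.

Step 1 — total variance = trace(Sigma) = Σ λ_i = 57 + 44 = 101.

Step 2 — fraction explained by component i = λ_i / Σ λ:
  PC1: 57/101 = 0.5644
  PC2: 44/101 = 0.4356

Step 3 — cumulative fraction after k components = (λ_1 + ... + λ_k) / Σ λ:
  k = 1: 57/101 = 0.5644
  k = 2: (57 + 44)/101 = 101/101 = 1

Summary (fraction, with percent):

explained: PC1 0.5644 (56.44%), PC2 0.4356 (43.56%);  cumulative: 0.5644, 1


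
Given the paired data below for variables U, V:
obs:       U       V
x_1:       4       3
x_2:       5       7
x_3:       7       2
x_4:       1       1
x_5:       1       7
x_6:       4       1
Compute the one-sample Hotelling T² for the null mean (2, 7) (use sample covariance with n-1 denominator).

Step 1 — sample mean vector:
  mean(U) = (4 + 5 + 7 + 1 + 1 + 4) / 6 = 22/6 = 3.6667
  mean(V) = (3 + 7 + 2 + 1 + 7 + 1) / 6 = 21/6 = 3.5
  x̄ = (3.6667, 3.5),  deviation x̄ - mu_0 = (3.6667, 3.5) - (2, 7) = (1.6667, -3.5).

Step 2 — sample covariance matrix, S[i,j] = (1/(n-1)) · Σ_k (x_{k,i} - mean_i) · (x_{k,j} - mean_j), divisor n-1 = 5:
  S[U,U] = ((0.3333)·(0.3333) + (1.3333)·(1.3333) + (3.3333)·(3.3333) + (-2.6667)·(-2.6667) + (-2.6667)·(-2.6667) + (0.3333)·(0.3333)) / 5 = 27.3333/5 = 5.4667
  S[U,V] = ((0.3333)·(-0.5) + (1.3333)·(3.5) + (3.3333)·(-1.5) + (-2.6667)·(-2.5) + (-2.6667)·(3.5) + (0.3333)·(-2.5)) / 5 = -4/5 = -0.8
  S[V,V] = ((-0.5)·(-0.5) + (3.5)·(3.5) + (-1.5)·(-1.5) + (-2.5)·(-2.5) + (3.5)·(3.5) + (-2.5)·(-2.5)) / 5 = 39.5/5 = 7.9
  S = [[5.4667, -0.8],
 [-0.8, 7.9]].

Step 3 — invert S. det(S) = 5.4667·7.9 - (-0.8)² = 42.5467.
  S^{-1} = (1/det) · [[d, -b], [-b, a]] = [[0.1857, 0.0188],
 [0.0188, 0.1285]].

Step 4 — quadratic form (x̄ - mu_0)^T · S^{-1} · (x̄ - mu_0):
  S^{-1} · (x̄ - mu_0) = (0.2437, -0.4184),
  (x̄ - mu_0)^T · [...] = (1.6667)·(0.2437) + (-3.5)·(-0.4184) = 1.8704.

Step 5 — scale by n: T² = 6 · 1.8704 = 11.2222.

T² ≈ 11.2222


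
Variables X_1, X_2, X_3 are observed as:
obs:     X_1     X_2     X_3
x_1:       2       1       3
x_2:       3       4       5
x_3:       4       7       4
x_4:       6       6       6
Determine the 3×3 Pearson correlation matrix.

Step 1 — column means:
  mean(X_1) = (2 + 3 + 4 + 6) / 4 = 15/4 = 3.75
  mean(X_2) = (1 + 4 + 7 + 6) / 4 = 18/4 = 4.5
  mean(X_3) = (3 + 5 + 4 + 6) / 4 = 18/4 = 4.5

Step 2 — sample variances and covariances s[i,j] = (1/(n-1)) · Σ_k (x_{k,i} - mean_i) · (x_{k,j} - mean_j), with n-1 = 3:
  s[X_1,X_1] = ((-1.75)·(-1.75) + (-0.75)·(-0.75) + (0.25)·(0.25) + (2.25)·(2.25)) / 3 = 8.75/3 = 2.9167
  s[X_1,X_2] = ((-1.75)·(-3.5) + (-0.75)·(-0.5) + (0.25)·(2.5) + (2.25)·(1.5)) / 3 = 10.5/3 = 3.5
  s[X_1,X_3] = ((-1.75)·(-1.5) + (-0.75)·(0.5) + (0.25)·(-0.5) + (2.25)·(1.5)) / 3 = 5.5/3 = 1.8333
  s[X_2,X_2] = ((-3.5)·(-3.5) + (-0.5)·(-0.5) + (2.5)·(2.5) + (1.5)·(1.5)) / 3 = 21/3 = 7
  s[X_2,X_3] = ((-3.5)·(-1.5) + (-0.5)·(0.5) + (2.5)·(-0.5) + (1.5)·(1.5)) / 3 = 6/3 = 2
  s[X_3,X_3] = ((-1.5)·(-1.5) + (0.5)·(0.5) + (-0.5)·(-0.5) + (1.5)·(1.5)) / 3 = 5/3 = 1.6667
  Sample standard deviations s_i = √(s[i,i]):
  s(X_1) = √(2.9167) = 1.7078
  s(X_2) = √(7) = 2.6458
  s(X_3) = √(1.6667) = 1.291

Step 3 — r_{ij} = s_{ij} / (s_i · s_j):
  r[X_1,X_1] = 1 (diagonal).
  r[X_1,X_2] = 3.5 / (1.7078 · 2.6458) = 3.5 / 4.5185 = 0.7746
  r[X_1,X_3] = 1.8333 / (1.7078 · 1.291) = 1.8333 / 2.2048 = 0.8315
  r[X_2,X_2] = 1 (diagonal).
  r[X_2,X_3] = 2 / (2.6458 · 1.291) = 2 / 3.4157 = 0.5855
  r[X_3,X_3] = 1 (diagonal).

R is symmetric with unit diagonal. Assembling:

R = [[1, 0.7746, 0.8315],
 [0.7746, 1, 0.5855],
 [0.8315, 0.5855, 1]]


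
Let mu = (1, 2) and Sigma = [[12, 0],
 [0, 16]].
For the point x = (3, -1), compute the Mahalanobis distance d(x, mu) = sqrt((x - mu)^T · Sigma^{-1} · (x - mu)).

Step 1 — centre the observation: (x - mu) = (2, -3).

Step 2 — invert Sigma. det(Sigma) = 12·16 - (0)² = 192.
  Sigma^{-1} = (1/det) · [[d, -b], [-b, a]] = [[0.0833, 0],
 [0, 0.0625]].

Step 3 — form the quadratic (x - mu)^T · Sigma^{-1} · (x - mu):
  Sigma^{-1} · (x - mu) = (0.1667, -0.1875).
  (x - mu)^T · [Sigma^{-1} · (x - mu)] = (2)·(0.1667) + (-3)·(-0.1875) = 0.8958.

Step 4 — take square root: d = √(0.8958) ≈ 0.9465.

d(x, mu) = √(0.8958) ≈ 0.9465


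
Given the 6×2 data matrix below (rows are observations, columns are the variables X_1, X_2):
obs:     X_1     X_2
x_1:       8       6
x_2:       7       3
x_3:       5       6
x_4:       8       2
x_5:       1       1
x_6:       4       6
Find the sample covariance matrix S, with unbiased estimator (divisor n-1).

Step 1 — column means:
  mean(X_1) = (8 + 7 + 5 + 8 + 1 + 4) / 6 = 33/6 = 5.5
  mean(X_2) = (6 + 3 + 6 + 2 + 1 + 6) / 6 = 24/6 = 4

Step 2 — sample covariance S[i,j] = (1/(n-1)) · Σ_k (x_{k,i} - mean_i) · (x_{k,j} - mean_j), with n-1 = 5.
  S[X_1,X_1] = ((2.5)·(2.5) + (1.5)·(1.5) + (-0.5)·(-0.5) + (2.5)·(2.5) + (-4.5)·(-4.5) + (-1.5)·(-1.5)) / 5 = 37.5/5 = 7.5
  S[X_1,X_2] = ((2.5)·(2) + (1.5)·(-1) + (-0.5)·(2) + (2.5)·(-2) + (-4.5)·(-3) + (-1.5)·(2)) / 5 = 8/5 = 1.6
  S[X_2,X_2] = ((2)·(2) + (-1)·(-1) + (2)·(2) + (-2)·(-2) + (-3)·(-3) + (2)·(2)) / 5 = 26/5 = 5.2

S is symmetric (S[j,i] = S[i,j]). Assembling:

S = [[7.5, 1.6],
 [1.6, 5.2]]


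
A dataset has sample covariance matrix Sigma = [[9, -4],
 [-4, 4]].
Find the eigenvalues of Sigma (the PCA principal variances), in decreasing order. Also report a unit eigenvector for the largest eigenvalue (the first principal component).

Step 1 — characteristic polynomial of 2×2 Sigma:
  det(Sigma - λI) = λ² - trace · λ + det = 0.
  trace = 9 + 4 = 13, det = 9·4 - (-4)² = 20.
Step 2 — discriminant:
  Δ = trace² - 4·det = 169 - 80 = 89.
Step 3 — eigenvalues:
  λ = (trace ± √Δ)/2 = (13 ± 9.434)/2,
  λ_1 = 11.217,  λ_2 = 1.783.

Step 4 — unit eigenvector for λ_1: solve (Sigma - λ_1 I)v = 0. First row:
  (9 - 11.217)·v_x + (-4)·v_y = 0, i.e. (-2.217)·v_x + (-4)·v_y = 0,
  so v ∝ (b, λ_1 - a) = (-4, 2.217); multiply by -1 so the first entry is positive: u = (4, -2.217).
  ||u|| = √((4)² + (-2.217)²) = √(20.915) ≈ 4.5733,
  v_1 = u/||u|| ≈ (0.8746, -0.4848) (||v_1|| = 1).

λ_1 = 11.217,  λ_2 = 1.783;  v_1 ≈ (0.8746, -0.4848)


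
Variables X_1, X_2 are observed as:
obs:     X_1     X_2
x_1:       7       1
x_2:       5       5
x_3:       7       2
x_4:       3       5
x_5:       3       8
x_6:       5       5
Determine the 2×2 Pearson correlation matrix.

Step 1 — column means:
  mean(X_1) = (7 + 5 + 7 + 3 + 3 + 5) / 6 = 30/6 = 5
  mean(X_2) = (1 + 5 + 2 + 5 + 8 + 5) / 6 = 26/6 = 4.3333

Step 2 — sample variances and covariances s[i,j] = (1/(n-1)) · Σ_k (x_{k,i} - mean_i) · (x_{k,j} - mean_j), with n-1 = 5:
  s[X_1,X_1] = ((2)·(2) + (0)·(0) + (2)·(2) + (-2)·(-2) + (-2)·(-2) + (0)·(0)) / 5 = 16/5 = 3.2
  s[X_1,X_2] = ((2)·(-3.3333) + (0)·(0.6667) + (2)·(-2.3333) + (-2)·(0.6667) + (-2)·(3.6667) + (0)·(0.6667)) / 5 = -20/5 = -4
  s[X_2,X_2] = ((-3.3333)·(-3.3333) + (0.6667)·(0.6667) + (-2.3333)·(-2.3333) + (0.6667)·(0.6667) + (3.6667)·(3.6667) + (0.6667)·(0.6667)) / 5 = 31.3333/5 = 6.2667
  Sample standard deviations s_i = √(s[i,i]):
  s(X_1) = √(3.2) = 1.7889
  s(X_2) = √(6.2667) = 2.5033

Step 3 — r_{ij} = s_{ij} / (s_i · s_j):
  r[X_1,X_1] = 1 (diagonal).
  r[X_1,X_2] = -4 / (1.7889 · 2.5033) = -4 / 4.4781 = -0.8932
  r[X_2,X_2] = 1 (diagonal).

R is symmetric with unit diagonal. Assembling:

R = [[1, -0.8932],
 [-0.8932, 1]]


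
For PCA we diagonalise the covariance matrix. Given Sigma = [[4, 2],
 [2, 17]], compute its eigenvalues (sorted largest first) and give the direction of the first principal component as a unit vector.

Step 1 — characteristic polynomial of 2×2 Sigma:
  det(Sigma - λI) = λ² - trace · λ + det = 0.
  trace = 4 + 17 = 21, det = 4·17 - (2)² = 64.
Step 2 — discriminant:
  Δ = trace² - 4·det = 441 - 256 = 185.
Step 3 — eigenvalues:
  λ = (trace ± √Δ)/2 = (21 ± 13.6015)/2,
  λ_1 = 17.3007,  λ_2 = 3.6993.

Step 4 — unit eigenvector for λ_1: solve (Sigma - λ_1 I)v = 0. First row:
  (4 - 17.3007)·v_x + (2)·v_y = 0, i.e. (-13.3007)·v_x + (2)·v_y = 0,
  so v ∝ (b, λ_1 - a) = (2, 13.3007) = u.
  ||u|| = √((2)² + (13.3007)²) = √(180.9096) ≈ 13.4503,
  v_1 = u/||u|| ≈ (0.1487, 0.9889) (||v_1|| = 1).

λ_1 = 17.3007,  λ_2 = 3.6993;  v_1 ≈ (0.1487, 0.9889)


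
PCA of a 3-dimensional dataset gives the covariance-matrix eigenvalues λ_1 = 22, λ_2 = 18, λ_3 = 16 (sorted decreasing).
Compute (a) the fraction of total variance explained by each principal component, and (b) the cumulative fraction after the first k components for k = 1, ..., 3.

Step 1 — total variance = trace(Sigma) = Σ λ_i = 22 + 18 + 16 = 56.

Step 2 — fraction explained by component i = λ_i / Σ λ:
  PC1: 22/56 = 0.3929
  PC2: 18/56 = 0.3214
  PC3: 16/56 = 0.2857

Step 3 — cumulative fraction after k components = (λ_1 + ... + λ_k) / Σ λ:
  k = 1: 22/56 = 0.3929
  k = 2: (22 + 18)/56 = 40/56 = 0.7143
  k = 3: (22 + 18 + 16)/56 = 56/56 = 1

Summary (fraction, with percent):

explained: PC1 0.3929 (39.29%), PC2 0.3214 (32.14%), PC3 0.2857 (28.57%);  cumulative: 0.3929, 0.7143, 1
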